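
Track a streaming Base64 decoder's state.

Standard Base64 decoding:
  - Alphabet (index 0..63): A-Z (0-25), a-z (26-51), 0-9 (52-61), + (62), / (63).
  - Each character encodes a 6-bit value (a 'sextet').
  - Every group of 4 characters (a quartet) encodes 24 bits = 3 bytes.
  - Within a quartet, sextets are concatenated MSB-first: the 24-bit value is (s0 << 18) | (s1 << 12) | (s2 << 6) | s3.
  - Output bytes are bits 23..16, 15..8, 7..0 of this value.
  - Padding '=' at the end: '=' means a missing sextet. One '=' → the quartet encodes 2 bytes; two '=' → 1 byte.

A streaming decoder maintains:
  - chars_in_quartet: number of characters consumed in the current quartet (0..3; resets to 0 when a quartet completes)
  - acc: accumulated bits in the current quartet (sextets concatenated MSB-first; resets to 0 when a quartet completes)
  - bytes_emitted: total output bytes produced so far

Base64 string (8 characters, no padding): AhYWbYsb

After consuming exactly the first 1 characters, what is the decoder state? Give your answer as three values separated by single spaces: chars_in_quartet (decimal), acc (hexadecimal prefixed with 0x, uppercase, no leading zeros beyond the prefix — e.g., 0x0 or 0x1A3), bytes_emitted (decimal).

After char 0 ('A'=0): chars_in_quartet=1 acc=0x0 bytes_emitted=0

Answer: 1 0x0 0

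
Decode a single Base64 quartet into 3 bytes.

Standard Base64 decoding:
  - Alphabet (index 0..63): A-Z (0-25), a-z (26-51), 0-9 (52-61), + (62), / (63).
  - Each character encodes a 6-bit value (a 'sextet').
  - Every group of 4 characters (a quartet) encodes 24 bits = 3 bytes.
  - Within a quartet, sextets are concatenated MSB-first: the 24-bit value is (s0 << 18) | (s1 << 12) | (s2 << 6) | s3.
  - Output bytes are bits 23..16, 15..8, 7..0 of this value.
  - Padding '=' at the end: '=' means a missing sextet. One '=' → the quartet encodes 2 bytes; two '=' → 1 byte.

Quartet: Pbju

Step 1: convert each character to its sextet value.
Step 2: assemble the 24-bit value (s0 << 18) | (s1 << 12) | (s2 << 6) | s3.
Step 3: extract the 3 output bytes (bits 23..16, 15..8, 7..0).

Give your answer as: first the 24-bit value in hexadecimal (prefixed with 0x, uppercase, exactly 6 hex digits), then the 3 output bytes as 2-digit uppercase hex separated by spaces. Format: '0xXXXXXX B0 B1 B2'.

Answer: 0x3DB8EE 3D B8 EE

Derivation:
Sextets: P=15, b=27, j=35, u=46
24-bit: (15<<18) | (27<<12) | (35<<6) | 46
      = 0x3C0000 | 0x01B000 | 0x0008C0 | 0x00002E
      = 0x3DB8EE
Bytes: (v>>16)&0xFF=3D, (v>>8)&0xFF=B8, v&0xFF=EE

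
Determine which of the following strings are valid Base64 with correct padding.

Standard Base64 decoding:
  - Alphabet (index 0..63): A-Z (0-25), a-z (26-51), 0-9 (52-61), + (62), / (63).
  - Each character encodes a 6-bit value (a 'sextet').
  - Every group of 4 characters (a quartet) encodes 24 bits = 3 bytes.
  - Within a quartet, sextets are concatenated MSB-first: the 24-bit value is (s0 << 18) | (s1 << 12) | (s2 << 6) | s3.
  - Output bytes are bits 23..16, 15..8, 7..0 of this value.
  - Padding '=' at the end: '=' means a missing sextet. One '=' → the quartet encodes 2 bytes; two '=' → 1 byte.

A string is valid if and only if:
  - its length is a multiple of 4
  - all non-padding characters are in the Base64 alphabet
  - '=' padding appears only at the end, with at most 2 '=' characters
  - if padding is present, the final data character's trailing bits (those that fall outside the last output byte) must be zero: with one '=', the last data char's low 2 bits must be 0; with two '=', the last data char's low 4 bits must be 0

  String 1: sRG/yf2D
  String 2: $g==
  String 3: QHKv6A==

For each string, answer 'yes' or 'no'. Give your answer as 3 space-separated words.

String 1: 'sRG/yf2D' → valid
String 2: '$g==' → invalid (bad char(s): ['$'])
String 3: 'QHKv6A==' → valid

Answer: yes no yes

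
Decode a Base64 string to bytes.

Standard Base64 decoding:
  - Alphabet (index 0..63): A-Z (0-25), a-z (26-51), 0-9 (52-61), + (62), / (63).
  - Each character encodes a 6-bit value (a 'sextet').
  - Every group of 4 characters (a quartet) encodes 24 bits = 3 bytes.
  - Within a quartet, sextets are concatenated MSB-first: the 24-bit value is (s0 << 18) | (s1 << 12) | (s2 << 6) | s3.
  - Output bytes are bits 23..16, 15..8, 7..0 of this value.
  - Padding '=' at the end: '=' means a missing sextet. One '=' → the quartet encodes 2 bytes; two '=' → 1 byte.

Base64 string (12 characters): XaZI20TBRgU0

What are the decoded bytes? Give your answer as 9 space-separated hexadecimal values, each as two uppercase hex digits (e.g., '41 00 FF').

After char 0 ('X'=23): chars_in_quartet=1 acc=0x17 bytes_emitted=0
After char 1 ('a'=26): chars_in_quartet=2 acc=0x5DA bytes_emitted=0
After char 2 ('Z'=25): chars_in_quartet=3 acc=0x17699 bytes_emitted=0
After char 3 ('I'=8): chars_in_quartet=4 acc=0x5DA648 -> emit 5D A6 48, reset; bytes_emitted=3
After char 4 ('2'=54): chars_in_quartet=1 acc=0x36 bytes_emitted=3
After char 5 ('0'=52): chars_in_quartet=2 acc=0xDB4 bytes_emitted=3
After char 6 ('T'=19): chars_in_quartet=3 acc=0x36D13 bytes_emitted=3
After char 7 ('B'=1): chars_in_quartet=4 acc=0xDB44C1 -> emit DB 44 C1, reset; bytes_emitted=6
After char 8 ('R'=17): chars_in_quartet=1 acc=0x11 bytes_emitted=6
After char 9 ('g'=32): chars_in_quartet=2 acc=0x460 bytes_emitted=6
After char 10 ('U'=20): chars_in_quartet=3 acc=0x11814 bytes_emitted=6
After char 11 ('0'=52): chars_in_quartet=4 acc=0x460534 -> emit 46 05 34, reset; bytes_emitted=9

Answer: 5D A6 48 DB 44 C1 46 05 34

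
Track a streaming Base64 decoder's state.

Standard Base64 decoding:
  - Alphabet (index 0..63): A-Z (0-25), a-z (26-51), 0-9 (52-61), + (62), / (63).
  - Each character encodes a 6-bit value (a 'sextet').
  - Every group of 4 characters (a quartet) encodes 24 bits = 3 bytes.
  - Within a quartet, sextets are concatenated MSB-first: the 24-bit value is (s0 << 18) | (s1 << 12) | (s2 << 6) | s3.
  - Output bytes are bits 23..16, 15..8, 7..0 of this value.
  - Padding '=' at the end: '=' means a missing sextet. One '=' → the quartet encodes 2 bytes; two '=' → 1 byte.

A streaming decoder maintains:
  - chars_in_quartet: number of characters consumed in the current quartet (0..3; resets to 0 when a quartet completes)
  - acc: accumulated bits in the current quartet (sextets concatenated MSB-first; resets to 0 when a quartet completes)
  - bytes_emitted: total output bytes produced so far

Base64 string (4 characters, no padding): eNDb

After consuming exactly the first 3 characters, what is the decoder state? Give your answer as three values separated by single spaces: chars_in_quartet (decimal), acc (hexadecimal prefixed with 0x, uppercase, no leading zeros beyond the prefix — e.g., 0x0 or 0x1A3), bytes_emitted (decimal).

Answer: 3 0x1E343 0

Derivation:
After char 0 ('e'=30): chars_in_quartet=1 acc=0x1E bytes_emitted=0
After char 1 ('N'=13): chars_in_quartet=2 acc=0x78D bytes_emitted=0
After char 2 ('D'=3): chars_in_quartet=3 acc=0x1E343 bytes_emitted=0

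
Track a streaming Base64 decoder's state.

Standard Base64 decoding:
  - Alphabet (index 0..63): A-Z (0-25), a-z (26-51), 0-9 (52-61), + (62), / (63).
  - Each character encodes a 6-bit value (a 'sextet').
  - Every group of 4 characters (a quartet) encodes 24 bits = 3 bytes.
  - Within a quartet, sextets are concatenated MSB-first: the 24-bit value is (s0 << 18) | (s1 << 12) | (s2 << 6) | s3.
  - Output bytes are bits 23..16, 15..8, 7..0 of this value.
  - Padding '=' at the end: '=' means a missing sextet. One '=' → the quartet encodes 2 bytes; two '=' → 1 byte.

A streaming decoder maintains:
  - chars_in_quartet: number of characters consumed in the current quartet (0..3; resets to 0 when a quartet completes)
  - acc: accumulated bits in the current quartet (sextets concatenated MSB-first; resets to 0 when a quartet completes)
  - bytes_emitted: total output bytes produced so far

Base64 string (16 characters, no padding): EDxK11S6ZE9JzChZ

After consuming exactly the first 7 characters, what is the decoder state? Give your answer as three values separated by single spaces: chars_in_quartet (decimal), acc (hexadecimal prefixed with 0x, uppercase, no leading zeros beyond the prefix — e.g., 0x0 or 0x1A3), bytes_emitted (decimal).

After char 0 ('E'=4): chars_in_quartet=1 acc=0x4 bytes_emitted=0
After char 1 ('D'=3): chars_in_quartet=2 acc=0x103 bytes_emitted=0
After char 2 ('x'=49): chars_in_quartet=3 acc=0x40F1 bytes_emitted=0
After char 3 ('K'=10): chars_in_quartet=4 acc=0x103C4A -> emit 10 3C 4A, reset; bytes_emitted=3
After char 4 ('1'=53): chars_in_quartet=1 acc=0x35 bytes_emitted=3
After char 5 ('1'=53): chars_in_quartet=2 acc=0xD75 bytes_emitted=3
After char 6 ('S'=18): chars_in_quartet=3 acc=0x35D52 bytes_emitted=3

Answer: 3 0x35D52 3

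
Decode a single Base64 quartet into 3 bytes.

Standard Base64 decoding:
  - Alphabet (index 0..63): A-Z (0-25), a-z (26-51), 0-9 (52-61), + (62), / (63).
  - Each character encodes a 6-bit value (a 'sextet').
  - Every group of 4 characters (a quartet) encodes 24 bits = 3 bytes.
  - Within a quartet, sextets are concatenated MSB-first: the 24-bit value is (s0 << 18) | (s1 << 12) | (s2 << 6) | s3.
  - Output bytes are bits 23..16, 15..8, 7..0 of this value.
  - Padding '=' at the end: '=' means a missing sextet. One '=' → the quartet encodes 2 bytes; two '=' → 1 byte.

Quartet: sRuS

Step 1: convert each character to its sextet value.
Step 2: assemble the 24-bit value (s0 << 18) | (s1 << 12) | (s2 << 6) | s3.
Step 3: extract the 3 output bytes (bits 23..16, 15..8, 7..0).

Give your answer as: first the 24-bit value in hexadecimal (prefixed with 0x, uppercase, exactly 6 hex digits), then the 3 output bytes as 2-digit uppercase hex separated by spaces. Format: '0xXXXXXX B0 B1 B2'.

Answer: 0xB11B92 B1 1B 92

Derivation:
Sextets: s=44, R=17, u=46, S=18
24-bit: (44<<18) | (17<<12) | (46<<6) | 18
      = 0xB00000 | 0x011000 | 0x000B80 | 0x000012
      = 0xB11B92
Bytes: (v>>16)&0xFF=B1, (v>>8)&0xFF=1B, v&0xFF=92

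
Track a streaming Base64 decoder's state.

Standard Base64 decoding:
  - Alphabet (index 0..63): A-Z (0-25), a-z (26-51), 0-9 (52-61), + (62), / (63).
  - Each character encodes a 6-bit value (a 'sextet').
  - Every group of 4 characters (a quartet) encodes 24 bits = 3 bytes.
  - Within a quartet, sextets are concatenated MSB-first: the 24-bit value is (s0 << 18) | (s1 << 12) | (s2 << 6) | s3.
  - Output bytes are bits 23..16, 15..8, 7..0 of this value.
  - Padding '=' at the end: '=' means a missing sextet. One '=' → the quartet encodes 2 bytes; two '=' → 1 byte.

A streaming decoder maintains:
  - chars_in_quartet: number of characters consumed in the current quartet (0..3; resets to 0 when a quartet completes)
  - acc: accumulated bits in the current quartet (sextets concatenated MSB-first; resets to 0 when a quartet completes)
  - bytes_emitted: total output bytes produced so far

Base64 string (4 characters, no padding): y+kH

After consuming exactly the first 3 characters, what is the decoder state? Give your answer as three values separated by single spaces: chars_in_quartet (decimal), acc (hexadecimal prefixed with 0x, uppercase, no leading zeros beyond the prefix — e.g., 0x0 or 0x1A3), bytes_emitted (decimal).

After char 0 ('y'=50): chars_in_quartet=1 acc=0x32 bytes_emitted=0
After char 1 ('+'=62): chars_in_quartet=2 acc=0xCBE bytes_emitted=0
After char 2 ('k'=36): chars_in_quartet=3 acc=0x32FA4 bytes_emitted=0

Answer: 3 0x32FA4 0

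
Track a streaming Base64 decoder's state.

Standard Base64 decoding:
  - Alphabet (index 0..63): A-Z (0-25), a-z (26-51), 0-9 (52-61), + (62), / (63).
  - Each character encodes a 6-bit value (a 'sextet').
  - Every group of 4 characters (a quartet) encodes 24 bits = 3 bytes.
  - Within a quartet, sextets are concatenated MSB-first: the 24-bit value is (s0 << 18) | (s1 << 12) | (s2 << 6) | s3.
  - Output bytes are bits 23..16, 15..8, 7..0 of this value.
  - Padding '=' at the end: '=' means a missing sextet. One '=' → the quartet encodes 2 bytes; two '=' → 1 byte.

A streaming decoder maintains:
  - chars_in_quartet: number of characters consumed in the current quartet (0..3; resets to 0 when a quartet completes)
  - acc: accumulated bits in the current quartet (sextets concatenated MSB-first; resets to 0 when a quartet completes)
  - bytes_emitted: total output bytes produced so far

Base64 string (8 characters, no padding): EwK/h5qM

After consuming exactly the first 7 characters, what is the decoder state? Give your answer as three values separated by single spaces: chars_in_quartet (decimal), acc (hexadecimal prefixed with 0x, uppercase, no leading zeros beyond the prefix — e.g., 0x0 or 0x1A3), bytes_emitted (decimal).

After char 0 ('E'=4): chars_in_quartet=1 acc=0x4 bytes_emitted=0
After char 1 ('w'=48): chars_in_quartet=2 acc=0x130 bytes_emitted=0
After char 2 ('K'=10): chars_in_quartet=3 acc=0x4C0A bytes_emitted=0
After char 3 ('/'=63): chars_in_quartet=4 acc=0x1302BF -> emit 13 02 BF, reset; bytes_emitted=3
After char 4 ('h'=33): chars_in_quartet=1 acc=0x21 bytes_emitted=3
After char 5 ('5'=57): chars_in_quartet=2 acc=0x879 bytes_emitted=3
After char 6 ('q'=42): chars_in_quartet=3 acc=0x21E6A bytes_emitted=3

Answer: 3 0x21E6A 3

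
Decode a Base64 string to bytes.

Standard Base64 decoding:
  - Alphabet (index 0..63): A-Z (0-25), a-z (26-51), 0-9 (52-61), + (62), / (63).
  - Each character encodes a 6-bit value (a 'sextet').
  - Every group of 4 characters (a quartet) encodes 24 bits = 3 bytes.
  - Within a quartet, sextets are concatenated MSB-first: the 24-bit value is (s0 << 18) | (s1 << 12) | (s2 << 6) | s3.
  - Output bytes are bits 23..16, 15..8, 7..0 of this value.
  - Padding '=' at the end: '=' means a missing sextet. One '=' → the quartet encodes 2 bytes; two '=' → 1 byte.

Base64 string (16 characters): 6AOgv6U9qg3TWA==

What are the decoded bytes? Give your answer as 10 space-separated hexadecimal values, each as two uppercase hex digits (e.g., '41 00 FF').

Answer: E8 03 A0 BF A5 3D AA 0D D3 58

Derivation:
After char 0 ('6'=58): chars_in_quartet=1 acc=0x3A bytes_emitted=0
After char 1 ('A'=0): chars_in_quartet=2 acc=0xE80 bytes_emitted=0
After char 2 ('O'=14): chars_in_quartet=3 acc=0x3A00E bytes_emitted=0
After char 3 ('g'=32): chars_in_quartet=4 acc=0xE803A0 -> emit E8 03 A0, reset; bytes_emitted=3
After char 4 ('v'=47): chars_in_quartet=1 acc=0x2F bytes_emitted=3
After char 5 ('6'=58): chars_in_quartet=2 acc=0xBFA bytes_emitted=3
After char 6 ('U'=20): chars_in_quartet=3 acc=0x2FE94 bytes_emitted=3
After char 7 ('9'=61): chars_in_quartet=4 acc=0xBFA53D -> emit BF A5 3D, reset; bytes_emitted=6
After char 8 ('q'=42): chars_in_quartet=1 acc=0x2A bytes_emitted=6
After char 9 ('g'=32): chars_in_quartet=2 acc=0xAA0 bytes_emitted=6
After char 10 ('3'=55): chars_in_quartet=3 acc=0x2A837 bytes_emitted=6
After char 11 ('T'=19): chars_in_quartet=4 acc=0xAA0DD3 -> emit AA 0D D3, reset; bytes_emitted=9
After char 12 ('W'=22): chars_in_quartet=1 acc=0x16 bytes_emitted=9
After char 13 ('A'=0): chars_in_quartet=2 acc=0x580 bytes_emitted=9
Padding '==': partial quartet acc=0x580 -> emit 58; bytes_emitted=10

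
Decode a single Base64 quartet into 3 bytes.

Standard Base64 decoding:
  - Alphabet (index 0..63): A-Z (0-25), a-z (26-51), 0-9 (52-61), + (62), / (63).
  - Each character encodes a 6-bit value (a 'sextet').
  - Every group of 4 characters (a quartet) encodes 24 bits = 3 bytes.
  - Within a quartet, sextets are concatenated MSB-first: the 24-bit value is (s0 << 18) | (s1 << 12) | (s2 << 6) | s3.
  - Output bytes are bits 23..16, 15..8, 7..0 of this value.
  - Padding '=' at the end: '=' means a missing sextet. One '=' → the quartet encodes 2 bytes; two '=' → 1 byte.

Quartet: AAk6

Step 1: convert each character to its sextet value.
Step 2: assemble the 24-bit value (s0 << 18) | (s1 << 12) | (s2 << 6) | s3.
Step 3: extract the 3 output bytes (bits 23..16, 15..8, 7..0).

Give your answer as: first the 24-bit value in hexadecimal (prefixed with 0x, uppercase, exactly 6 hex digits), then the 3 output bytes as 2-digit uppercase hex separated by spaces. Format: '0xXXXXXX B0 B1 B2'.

Answer: 0x00093A 00 09 3A

Derivation:
Sextets: A=0, A=0, k=36, 6=58
24-bit: (0<<18) | (0<<12) | (36<<6) | 58
      = 0x000000 | 0x000000 | 0x000900 | 0x00003A
      = 0x00093A
Bytes: (v>>16)&0xFF=00, (v>>8)&0xFF=09, v&0xFF=3A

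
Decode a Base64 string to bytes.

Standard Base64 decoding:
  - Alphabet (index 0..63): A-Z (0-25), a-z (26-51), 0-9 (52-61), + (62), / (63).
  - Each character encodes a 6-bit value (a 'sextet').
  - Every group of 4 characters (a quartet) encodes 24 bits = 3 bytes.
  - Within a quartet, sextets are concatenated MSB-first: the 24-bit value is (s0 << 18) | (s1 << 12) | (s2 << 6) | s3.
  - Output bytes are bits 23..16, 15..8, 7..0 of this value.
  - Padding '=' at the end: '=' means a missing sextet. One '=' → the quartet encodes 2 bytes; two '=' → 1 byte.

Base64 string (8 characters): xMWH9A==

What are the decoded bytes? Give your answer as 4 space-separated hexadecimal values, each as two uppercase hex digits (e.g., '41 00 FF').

Answer: C4 C5 87 F4

Derivation:
After char 0 ('x'=49): chars_in_quartet=1 acc=0x31 bytes_emitted=0
After char 1 ('M'=12): chars_in_quartet=2 acc=0xC4C bytes_emitted=0
After char 2 ('W'=22): chars_in_quartet=3 acc=0x31316 bytes_emitted=0
After char 3 ('H'=7): chars_in_quartet=4 acc=0xC4C587 -> emit C4 C5 87, reset; bytes_emitted=3
After char 4 ('9'=61): chars_in_quartet=1 acc=0x3D bytes_emitted=3
After char 5 ('A'=0): chars_in_quartet=2 acc=0xF40 bytes_emitted=3
Padding '==': partial quartet acc=0xF40 -> emit F4; bytes_emitted=4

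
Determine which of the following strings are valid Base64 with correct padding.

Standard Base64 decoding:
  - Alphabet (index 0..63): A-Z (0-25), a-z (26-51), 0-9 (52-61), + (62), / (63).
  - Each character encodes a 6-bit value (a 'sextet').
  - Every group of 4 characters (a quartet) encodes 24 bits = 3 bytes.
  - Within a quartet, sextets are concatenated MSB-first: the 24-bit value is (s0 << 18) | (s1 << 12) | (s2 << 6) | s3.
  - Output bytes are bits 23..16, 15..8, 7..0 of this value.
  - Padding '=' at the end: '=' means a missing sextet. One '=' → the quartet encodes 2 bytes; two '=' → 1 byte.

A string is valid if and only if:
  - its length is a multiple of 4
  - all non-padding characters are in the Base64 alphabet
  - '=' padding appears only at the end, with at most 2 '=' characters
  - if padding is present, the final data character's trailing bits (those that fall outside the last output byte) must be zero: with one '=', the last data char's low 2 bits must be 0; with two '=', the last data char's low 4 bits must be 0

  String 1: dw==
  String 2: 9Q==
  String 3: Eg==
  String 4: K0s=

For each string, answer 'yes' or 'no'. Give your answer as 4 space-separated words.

String 1: 'dw==' → valid
String 2: '9Q==' → valid
String 3: 'Eg==' → valid
String 4: 'K0s=' → valid

Answer: yes yes yes yes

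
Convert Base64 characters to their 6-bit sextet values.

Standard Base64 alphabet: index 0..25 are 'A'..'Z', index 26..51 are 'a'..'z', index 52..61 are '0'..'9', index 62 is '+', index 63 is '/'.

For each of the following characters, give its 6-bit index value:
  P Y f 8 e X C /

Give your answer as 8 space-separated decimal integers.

Answer: 15 24 31 60 30 23 2 63

Derivation:
'P': A..Z range, ord('P') − ord('A') = 15
'Y': A..Z range, ord('Y') − ord('A') = 24
'f': a..z range, 26 + ord('f') − ord('a') = 31
'8': 0..9 range, 52 + ord('8') − ord('0') = 60
'e': a..z range, 26 + ord('e') − ord('a') = 30
'X': A..Z range, ord('X') − ord('A') = 23
'C': A..Z range, ord('C') − ord('A') = 2
'/': index 63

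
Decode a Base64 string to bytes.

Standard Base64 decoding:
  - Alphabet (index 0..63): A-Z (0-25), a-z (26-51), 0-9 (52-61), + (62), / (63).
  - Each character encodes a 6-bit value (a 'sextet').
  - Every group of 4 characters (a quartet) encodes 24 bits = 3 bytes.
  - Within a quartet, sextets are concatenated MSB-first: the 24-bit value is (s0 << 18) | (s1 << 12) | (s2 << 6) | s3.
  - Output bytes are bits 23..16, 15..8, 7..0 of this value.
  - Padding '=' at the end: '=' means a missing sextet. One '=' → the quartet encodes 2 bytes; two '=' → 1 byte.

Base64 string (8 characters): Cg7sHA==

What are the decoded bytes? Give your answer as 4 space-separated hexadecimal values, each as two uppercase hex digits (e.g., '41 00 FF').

After char 0 ('C'=2): chars_in_quartet=1 acc=0x2 bytes_emitted=0
After char 1 ('g'=32): chars_in_quartet=2 acc=0xA0 bytes_emitted=0
After char 2 ('7'=59): chars_in_quartet=3 acc=0x283B bytes_emitted=0
After char 3 ('s'=44): chars_in_quartet=4 acc=0xA0EEC -> emit 0A 0E EC, reset; bytes_emitted=3
After char 4 ('H'=7): chars_in_quartet=1 acc=0x7 bytes_emitted=3
After char 5 ('A'=0): chars_in_quartet=2 acc=0x1C0 bytes_emitted=3
Padding '==': partial quartet acc=0x1C0 -> emit 1C; bytes_emitted=4

Answer: 0A 0E EC 1C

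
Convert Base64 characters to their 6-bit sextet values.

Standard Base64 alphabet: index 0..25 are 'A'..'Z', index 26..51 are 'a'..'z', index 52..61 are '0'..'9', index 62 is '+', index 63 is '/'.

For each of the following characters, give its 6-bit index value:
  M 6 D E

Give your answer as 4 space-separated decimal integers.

Answer: 12 58 3 4

Derivation:
'M': A..Z range, ord('M') − ord('A') = 12
'6': 0..9 range, 52 + ord('6') − ord('0') = 58
'D': A..Z range, ord('D') − ord('A') = 3
'E': A..Z range, ord('E') − ord('A') = 4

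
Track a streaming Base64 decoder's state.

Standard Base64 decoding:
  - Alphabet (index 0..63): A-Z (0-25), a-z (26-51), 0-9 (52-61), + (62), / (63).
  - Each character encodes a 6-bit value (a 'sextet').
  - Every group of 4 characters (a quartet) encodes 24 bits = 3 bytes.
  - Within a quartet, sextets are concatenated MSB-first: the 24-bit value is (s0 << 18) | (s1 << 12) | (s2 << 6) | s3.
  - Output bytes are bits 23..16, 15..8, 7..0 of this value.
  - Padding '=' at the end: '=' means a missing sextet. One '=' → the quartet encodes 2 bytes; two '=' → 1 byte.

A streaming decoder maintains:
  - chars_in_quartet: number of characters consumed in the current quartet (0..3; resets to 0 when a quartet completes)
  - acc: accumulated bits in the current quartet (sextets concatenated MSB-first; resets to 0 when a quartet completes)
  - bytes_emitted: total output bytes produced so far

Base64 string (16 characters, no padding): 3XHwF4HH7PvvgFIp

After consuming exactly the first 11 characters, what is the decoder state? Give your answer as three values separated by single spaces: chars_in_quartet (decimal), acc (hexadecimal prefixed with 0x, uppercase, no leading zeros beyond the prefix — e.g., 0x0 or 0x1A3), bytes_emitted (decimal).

After char 0 ('3'=55): chars_in_quartet=1 acc=0x37 bytes_emitted=0
After char 1 ('X'=23): chars_in_quartet=2 acc=0xDD7 bytes_emitted=0
After char 2 ('H'=7): chars_in_quartet=3 acc=0x375C7 bytes_emitted=0
After char 3 ('w'=48): chars_in_quartet=4 acc=0xDD71F0 -> emit DD 71 F0, reset; bytes_emitted=3
After char 4 ('F'=5): chars_in_quartet=1 acc=0x5 bytes_emitted=3
After char 5 ('4'=56): chars_in_quartet=2 acc=0x178 bytes_emitted=3
After char 6 ('H'=7): chars_in_quartet=3 acc=0x5E07 bytes_emitted=3
After char 7 ('H'=7): chars_in_quartet=4 acc=0x1781C7 -> emit 17 81 C7, reset; bytes_emitted=6
After char 8 ('7'=59): chars_in_quartet=1 acc=0x3B bytes_emitted=6
After char 9 ('P'=15): chars_in_quartet=2 acc=0xECF bytes_emitted=6
After char 10 ('v'=47): chars_in_quartet=3 acc=0x3B3EF bytes_emitted=6

Answer: 3 0x3B3EF 6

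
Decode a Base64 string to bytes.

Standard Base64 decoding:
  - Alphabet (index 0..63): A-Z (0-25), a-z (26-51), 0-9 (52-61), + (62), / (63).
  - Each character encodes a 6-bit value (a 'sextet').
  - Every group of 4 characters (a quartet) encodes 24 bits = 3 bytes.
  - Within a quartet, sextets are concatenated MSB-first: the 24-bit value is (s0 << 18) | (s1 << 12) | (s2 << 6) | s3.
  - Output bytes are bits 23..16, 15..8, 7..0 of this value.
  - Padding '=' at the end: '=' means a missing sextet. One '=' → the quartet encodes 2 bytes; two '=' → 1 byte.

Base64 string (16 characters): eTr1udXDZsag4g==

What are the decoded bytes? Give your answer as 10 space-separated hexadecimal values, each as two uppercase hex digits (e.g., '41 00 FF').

Answer: 79 3A F5 B9 D5 C3 66 C6 A0 E2

Derivation:
After char 0 ('e'=30): chars_in_quartet=1 acc=0x1E bytes_emitted=0
After char 1 ('T'=19): chars_in_quartet=2 acc=0x793 bytes_emitted=0
After char 2 ('r'=43): chars_in_quartet=3 acc=0x1E4EB bytes_emitted=0
After char 3 ('1'=53): chars_in_quartet=4 acc=0x793AF5 -> emit 79 3A F5, reset; bytes_emitted=3
After char 4 ('u'=46): chars_in_quartet=1 acc=0x2E bytes_emitted=3
After char 5 ('d'=29): chars_in_quartet=2 acc=0xB9D bytes_emitted=3
After char 6 ('X'=23): chars_in_quartet=3 acc=0x2E757 bytes_emitted=3
After char 7 ('D'=3): chars_in_quartet=4 acc=0xB9D5C3 -> emit B9 D5 C3, reset; bytes_emitted=6
After char 8 ('Z'=25): chars_in_quartet=1 acc=0x19 bytes_emitted=6
After char 9 ('s'=44): chars_in_quartet=2 acc=0x66C bytes_emitted=6
After char 10 ('a'=26): chars_in_quartet=3 acc=0x19B1A bytes_emitted=6
After char 11 ('g'=32): chars_in_quartet=4 acc=0x66C6A0 -> emit 66 C6 A0, reset; bytes_emitted=9
After char 12 ('4'=56): chars_in_quartet=1 acc=0x38 bytes_emitted=9
After char 13 ('g'=32): chars_in_quartet=2 acc=0xE20 bytes_emitted=9
Padding '==': partial quartet acc=0xE20 -> emit E2; bytes_emitted=10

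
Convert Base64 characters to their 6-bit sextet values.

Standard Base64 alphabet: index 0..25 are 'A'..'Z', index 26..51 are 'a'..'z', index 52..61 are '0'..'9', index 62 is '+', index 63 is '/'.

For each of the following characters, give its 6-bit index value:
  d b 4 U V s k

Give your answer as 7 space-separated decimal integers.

Answer: 29 27 56 20 21 44 36

Derivation:
'd': a..z range, 26 + ord('d') − ord('a') = 29
'b': a..z range, 26 + ord('b') − ord('a') = 27
'4': 0..9 range, 52 + ord('4') − ord('0') = 56
'U': A..Z range, ord('U') − ord('A') = 20
'V': A..Z range, ord('V') − ord('A') = 21
's': a..z range, 26 + ord('s') − ord('a') = 44
'k': a..z range, 26 + ord('k') − ord('a') = 36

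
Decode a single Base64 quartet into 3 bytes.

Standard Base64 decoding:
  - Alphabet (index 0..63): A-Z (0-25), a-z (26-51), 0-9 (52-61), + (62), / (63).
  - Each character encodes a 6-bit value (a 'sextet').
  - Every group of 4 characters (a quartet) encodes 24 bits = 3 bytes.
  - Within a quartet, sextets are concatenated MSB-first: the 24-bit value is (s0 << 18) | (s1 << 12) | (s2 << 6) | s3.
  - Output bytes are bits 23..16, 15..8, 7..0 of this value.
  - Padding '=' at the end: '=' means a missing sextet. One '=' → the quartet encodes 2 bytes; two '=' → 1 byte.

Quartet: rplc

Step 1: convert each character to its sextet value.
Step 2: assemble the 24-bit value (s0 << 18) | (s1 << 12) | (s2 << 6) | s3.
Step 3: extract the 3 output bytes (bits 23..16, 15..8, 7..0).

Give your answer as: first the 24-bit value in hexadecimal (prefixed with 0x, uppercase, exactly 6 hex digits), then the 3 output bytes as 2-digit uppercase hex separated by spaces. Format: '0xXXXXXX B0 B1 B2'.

Answer: 0xAE995C AE 99 5C

Derivation:
Sextets: r=43, p=41, l=37, c=28
24-bit: (43<<18) | (41<<12) | (37<<6) | 28
      = 0xAC0000 | 0x029000 | 0x000940 | 0x00001C
      = 0xAE995C
Bytes: (v>>16)&0xFF=AE, (v>>8)&0xFF=99, v&0xFF=5C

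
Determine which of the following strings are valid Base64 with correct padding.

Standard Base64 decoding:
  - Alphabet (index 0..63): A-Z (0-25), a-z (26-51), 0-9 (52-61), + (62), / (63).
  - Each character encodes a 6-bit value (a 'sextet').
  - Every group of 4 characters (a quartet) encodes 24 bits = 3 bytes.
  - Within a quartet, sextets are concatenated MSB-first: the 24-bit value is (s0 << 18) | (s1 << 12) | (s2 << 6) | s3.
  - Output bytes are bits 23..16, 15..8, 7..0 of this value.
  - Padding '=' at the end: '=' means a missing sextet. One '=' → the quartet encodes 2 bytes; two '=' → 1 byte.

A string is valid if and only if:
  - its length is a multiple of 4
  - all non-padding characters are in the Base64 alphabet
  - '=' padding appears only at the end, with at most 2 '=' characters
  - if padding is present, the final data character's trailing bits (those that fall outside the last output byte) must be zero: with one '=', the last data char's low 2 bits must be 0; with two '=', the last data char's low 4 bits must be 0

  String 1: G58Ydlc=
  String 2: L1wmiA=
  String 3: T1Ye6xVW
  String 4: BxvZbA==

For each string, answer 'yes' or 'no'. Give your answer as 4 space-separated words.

Answer: yes no yes yes

Derivation:
String 1: 'G58Ydlc=' → valid
String 2: 'L1wmiA=' → invalid (len=7 not mult of 4)
String 3: 'T1Ye6xVW' → valid
String 4: 'BxvZbA==' → valid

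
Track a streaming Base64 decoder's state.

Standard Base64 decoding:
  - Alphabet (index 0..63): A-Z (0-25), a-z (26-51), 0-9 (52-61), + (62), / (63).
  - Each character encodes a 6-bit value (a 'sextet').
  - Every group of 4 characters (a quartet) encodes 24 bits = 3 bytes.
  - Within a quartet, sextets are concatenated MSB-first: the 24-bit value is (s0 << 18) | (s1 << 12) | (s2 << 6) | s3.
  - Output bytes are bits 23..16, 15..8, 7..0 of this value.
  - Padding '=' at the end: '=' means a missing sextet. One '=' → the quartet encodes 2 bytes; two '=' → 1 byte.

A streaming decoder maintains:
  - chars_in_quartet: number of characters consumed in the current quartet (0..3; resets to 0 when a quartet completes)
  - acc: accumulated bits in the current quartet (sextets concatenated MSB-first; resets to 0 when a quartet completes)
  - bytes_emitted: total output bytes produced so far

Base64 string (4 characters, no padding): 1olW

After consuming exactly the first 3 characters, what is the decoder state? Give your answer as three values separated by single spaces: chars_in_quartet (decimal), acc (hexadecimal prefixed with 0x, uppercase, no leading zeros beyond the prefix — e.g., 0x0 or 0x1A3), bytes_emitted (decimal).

Answer: 3 0x35A25 0

Derivation:
After char 0 ('1'=53): chars_in_quartet=1 acc=0x35 bytes_emitted=0
After char 1 ('o'=40): chars_in_quartet=2 acc=0xD68 bytes_emitted=0
After char 2 ('l'=37): chars_in_quartet=3 acc=0x35A25 bytes_emitted=0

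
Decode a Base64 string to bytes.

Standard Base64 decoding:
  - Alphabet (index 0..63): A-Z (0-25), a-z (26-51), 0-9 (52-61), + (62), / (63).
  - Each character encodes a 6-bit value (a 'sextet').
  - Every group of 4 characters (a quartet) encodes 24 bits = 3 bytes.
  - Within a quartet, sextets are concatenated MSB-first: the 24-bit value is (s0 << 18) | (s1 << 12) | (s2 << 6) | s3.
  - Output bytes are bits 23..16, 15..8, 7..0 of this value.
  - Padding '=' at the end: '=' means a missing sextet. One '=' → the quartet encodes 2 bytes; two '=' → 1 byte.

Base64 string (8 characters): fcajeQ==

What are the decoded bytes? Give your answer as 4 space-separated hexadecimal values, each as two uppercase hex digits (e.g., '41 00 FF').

After char 0 ('f'=31): chars_in_quartet=1 acc=0x1F bytes_emitted=0
After char 1 ('c'=28): chars_in_quartet=2 acc=0x7DC bytes_emitted=0
After char 2 ('a'=26): chars_in_quartet=3 acc=0x1F71A bytes_emitted=0
After char 3 ('j'=35): chars_in_quartet=4 acc=0x7DC6A3 -> emit 7D C6 A3, reset; bytes_emitted=3
After char 4 ('e'=30): chars_in_quartet=1 acc=0x1E bytes_emitted=3
After char 5 ('Q'=16): chars_in_quartet=2 acc=0x790 bytes_emitted=3
Padding '==': partial quartet acc=0x790 -> emit 79; bytes_emitted=4

Answer: 7D C6 A3 79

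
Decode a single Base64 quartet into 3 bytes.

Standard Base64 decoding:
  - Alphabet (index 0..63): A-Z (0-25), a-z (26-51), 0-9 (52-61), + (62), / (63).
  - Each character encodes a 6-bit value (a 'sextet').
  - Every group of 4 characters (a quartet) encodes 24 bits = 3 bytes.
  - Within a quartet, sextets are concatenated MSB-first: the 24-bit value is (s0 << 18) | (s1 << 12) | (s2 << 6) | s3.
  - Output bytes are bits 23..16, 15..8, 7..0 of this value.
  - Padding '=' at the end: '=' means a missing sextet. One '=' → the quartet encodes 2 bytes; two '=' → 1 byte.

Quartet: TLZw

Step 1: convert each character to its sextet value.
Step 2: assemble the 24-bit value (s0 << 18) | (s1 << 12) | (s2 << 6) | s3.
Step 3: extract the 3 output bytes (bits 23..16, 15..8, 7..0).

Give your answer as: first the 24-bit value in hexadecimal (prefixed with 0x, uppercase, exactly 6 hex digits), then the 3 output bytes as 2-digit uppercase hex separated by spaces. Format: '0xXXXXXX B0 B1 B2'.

Answer: 0x4CB670 4C B6 70

Derivation:
Sextets: T=19, L=11, Z=25, w=48
24-bit: (19<<18) | (11<<12) | (25<<6) | 48
      = 0x4C0000 | 0x00B000 | 0x000640 | 0x000030
      = 0x4CB670
Bytes: (v>>16)&0xFF=4C, (v>>8)&0xFF=B6, v&0xFF=70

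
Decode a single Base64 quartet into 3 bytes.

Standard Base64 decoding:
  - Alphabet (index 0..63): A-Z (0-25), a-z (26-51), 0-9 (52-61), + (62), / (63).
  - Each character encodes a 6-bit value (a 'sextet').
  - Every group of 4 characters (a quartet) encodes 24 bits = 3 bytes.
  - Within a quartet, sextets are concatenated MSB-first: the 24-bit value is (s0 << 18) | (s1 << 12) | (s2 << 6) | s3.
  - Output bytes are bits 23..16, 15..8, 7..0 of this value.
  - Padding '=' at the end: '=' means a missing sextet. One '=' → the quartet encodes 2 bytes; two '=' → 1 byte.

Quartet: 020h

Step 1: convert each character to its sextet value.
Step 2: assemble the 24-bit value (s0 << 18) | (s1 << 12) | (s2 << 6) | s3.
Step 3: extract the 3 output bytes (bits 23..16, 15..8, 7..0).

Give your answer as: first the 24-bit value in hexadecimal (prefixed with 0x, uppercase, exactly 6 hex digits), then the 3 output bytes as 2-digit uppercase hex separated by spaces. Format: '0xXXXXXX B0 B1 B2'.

Sextets: 0=52, 2=54, 0=52, h=33
24-bit: (52<<18) | (54<<12) | (52<<6) | 33
      = 0xD00000 | 0x036000 | 0x000D00 | 0x000021
      = 0xD36D21
Bytes: (v>>16)&0xFF=D3, (v>>8)&0xFF=6D, v&0xFF=21

Answer: 0xD36D21 D3 6D 21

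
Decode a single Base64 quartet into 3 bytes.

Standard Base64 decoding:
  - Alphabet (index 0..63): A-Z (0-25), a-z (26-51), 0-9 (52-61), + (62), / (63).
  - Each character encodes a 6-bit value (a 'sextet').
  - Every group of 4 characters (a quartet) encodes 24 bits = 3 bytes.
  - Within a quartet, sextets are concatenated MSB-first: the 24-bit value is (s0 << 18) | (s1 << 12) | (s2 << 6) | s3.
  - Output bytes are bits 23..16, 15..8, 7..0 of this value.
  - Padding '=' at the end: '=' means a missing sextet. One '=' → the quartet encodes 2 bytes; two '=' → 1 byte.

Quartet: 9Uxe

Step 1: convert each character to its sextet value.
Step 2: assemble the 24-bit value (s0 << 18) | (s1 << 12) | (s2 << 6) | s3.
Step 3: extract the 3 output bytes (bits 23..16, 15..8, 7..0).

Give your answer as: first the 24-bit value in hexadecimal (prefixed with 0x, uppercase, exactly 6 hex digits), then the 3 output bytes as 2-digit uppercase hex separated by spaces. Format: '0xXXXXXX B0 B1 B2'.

Sextets: 9=61, U=20, x=49, e=30
24-bit: (61<<18) | (20<<12) | (49<<6) | 30
      = 0xF40000 | 0x014000 | 0x000C40 | 0x00001E
      = 0xF54C5E
Bytes: (v>>16)&0xFF=F5, (v>>8)&0xFF=4C, v&0xFF=5E

Answer: 0xF54C5E F5 4C 5E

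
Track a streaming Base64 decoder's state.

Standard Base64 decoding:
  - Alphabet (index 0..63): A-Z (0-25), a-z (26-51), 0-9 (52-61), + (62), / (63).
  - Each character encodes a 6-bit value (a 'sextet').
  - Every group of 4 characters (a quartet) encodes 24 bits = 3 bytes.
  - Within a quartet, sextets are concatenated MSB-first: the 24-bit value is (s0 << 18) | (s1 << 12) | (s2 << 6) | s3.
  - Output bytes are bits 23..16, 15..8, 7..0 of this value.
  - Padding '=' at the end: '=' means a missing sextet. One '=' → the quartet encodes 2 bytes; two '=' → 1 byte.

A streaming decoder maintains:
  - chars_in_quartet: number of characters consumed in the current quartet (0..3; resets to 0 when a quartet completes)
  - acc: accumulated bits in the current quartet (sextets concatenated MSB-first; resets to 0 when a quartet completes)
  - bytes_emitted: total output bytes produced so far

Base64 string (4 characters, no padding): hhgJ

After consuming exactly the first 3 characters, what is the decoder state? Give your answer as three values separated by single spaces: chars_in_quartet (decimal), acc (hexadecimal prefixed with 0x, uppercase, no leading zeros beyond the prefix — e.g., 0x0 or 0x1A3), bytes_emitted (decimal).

After char 0 ('h'=33): chars_in_quartet=1 acc=0x21 bytes_emitted=0
After char 1 ('h'=33): chars_in_quartet=2 acc=0x861 bytes_emitted=0
After char 2 ('g'=32): chars_in_quartet=3 acc=0x21860 bytes_emitted=0

Answer: 3 0x21860 0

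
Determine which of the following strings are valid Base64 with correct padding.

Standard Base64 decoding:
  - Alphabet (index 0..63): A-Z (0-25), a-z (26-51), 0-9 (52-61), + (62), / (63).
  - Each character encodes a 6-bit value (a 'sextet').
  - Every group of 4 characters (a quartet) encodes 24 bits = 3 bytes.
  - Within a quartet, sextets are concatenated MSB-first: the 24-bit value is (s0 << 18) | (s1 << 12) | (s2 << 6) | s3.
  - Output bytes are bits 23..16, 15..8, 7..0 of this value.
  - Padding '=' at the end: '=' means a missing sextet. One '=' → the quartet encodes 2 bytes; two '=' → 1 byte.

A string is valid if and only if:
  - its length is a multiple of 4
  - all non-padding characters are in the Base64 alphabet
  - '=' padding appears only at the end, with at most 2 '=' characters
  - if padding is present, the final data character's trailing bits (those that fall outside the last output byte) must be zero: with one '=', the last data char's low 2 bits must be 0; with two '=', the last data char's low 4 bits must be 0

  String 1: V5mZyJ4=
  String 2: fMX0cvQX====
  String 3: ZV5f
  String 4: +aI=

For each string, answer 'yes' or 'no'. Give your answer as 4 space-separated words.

String 1: 'V5mZyJ4=' → valid
String 2: 'fMX0cvQX====' → invalid (4 pad chars (max 2))
String 3: 'ZV5f' → valid
String 4: '+aI=' → valid

Answer: yes no yes yes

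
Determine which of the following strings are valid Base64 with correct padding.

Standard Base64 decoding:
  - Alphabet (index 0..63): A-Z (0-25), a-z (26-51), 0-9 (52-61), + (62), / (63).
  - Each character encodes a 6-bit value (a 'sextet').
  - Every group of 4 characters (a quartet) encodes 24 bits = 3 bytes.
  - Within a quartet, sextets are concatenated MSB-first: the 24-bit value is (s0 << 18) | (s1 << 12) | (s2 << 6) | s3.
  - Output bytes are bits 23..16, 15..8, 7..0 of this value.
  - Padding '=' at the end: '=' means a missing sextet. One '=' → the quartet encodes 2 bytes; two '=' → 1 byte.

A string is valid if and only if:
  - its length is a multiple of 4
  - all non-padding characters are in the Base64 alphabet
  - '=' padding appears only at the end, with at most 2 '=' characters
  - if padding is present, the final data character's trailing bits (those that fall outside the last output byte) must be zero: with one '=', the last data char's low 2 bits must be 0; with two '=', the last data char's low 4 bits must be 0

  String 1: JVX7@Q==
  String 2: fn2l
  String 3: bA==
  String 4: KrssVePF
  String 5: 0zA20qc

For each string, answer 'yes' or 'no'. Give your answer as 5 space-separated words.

String 1: 'JVX7@Q==' → invalid (bad char(s): ['@'])
String 2: 'fn2l' → valid
String 3: 'bA==' → valid
String 4: 'KrssVePF' → valid
String 5: '0zA20qc' → invalid (len=7 not mult of 4)

Answer: no yes yes yes no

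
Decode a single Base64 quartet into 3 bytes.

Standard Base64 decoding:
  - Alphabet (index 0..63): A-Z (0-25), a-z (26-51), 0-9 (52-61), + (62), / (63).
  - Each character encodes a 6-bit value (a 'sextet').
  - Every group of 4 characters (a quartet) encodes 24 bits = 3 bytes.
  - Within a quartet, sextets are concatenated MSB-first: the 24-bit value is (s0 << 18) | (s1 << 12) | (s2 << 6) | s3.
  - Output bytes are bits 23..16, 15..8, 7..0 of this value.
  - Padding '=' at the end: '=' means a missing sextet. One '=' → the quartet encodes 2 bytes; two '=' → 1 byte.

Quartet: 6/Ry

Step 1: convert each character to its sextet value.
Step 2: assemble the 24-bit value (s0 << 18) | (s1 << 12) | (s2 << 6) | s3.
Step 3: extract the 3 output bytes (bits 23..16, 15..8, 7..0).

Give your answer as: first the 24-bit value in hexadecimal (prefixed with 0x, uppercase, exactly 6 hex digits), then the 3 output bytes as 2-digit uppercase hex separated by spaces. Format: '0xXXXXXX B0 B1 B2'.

Sextets: 6=58, /=63, R=17, y=50
24-bit: (58<<18) | (63<<12) | (17<<6) | 50
      = 0xE80000 | 0x03F000 | 0x000440 | 0x000032
      = 0xEBF472
Bytes: (v>>16)&0xFF=EB, (v>>8)&0xFF=F4, v&0xFF=72

Answer: 0xEBF472 EB F4 72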